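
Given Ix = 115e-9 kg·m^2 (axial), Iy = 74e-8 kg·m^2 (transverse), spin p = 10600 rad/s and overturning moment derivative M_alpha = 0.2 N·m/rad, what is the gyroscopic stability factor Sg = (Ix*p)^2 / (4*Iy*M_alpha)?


Sg = Ix^2 * p^2 / (4 * Iy * M_alpha) = (115e-9)^2 * 10600^2 / (4 * 74e-8 * 0.2) = 2.51

2.51


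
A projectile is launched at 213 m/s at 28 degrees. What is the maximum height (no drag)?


H = (v0*sin(theta))^2 / (2g) = (213*sin(28°))^2 / (2*9.81) = 509.7 m

509.7 m


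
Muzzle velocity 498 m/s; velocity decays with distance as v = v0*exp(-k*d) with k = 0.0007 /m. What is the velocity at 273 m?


v = v0*exp(-k*d) = 498*exp(-0.0007*273) = 411.4 m/s

411.4 m/s


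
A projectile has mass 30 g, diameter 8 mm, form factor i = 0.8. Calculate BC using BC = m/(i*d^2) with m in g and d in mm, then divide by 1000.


BC = m/(i*d^2*1000) = 30/(0.8 * 8^2 * 1000) = 0.0005859

0.0005859


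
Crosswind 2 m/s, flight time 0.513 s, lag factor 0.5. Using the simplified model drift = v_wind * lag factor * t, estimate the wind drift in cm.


drift = v_wind * lag * t = 2 * 0.5 * 0.513 = 0.513 m ≈ 51.3 cm

51.3 cm


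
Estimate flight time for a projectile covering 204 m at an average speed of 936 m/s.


t = d/v = 204/936 = 0.2179 s

0.2179 s


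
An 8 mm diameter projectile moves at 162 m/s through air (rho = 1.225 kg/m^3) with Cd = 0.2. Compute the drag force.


A = pi*(d/2)^2 = pi*(8/2000)^2 = 5.02655e-05 m^2
Fd = 0.5*Cd*rho*A*v^2 = 0.5*0.2*1.225*5.02655e-05*162^2 = 0.1616 N

0.1616 N


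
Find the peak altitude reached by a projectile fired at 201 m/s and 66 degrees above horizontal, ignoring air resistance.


H = (v0*sin(theta))^2 / (2g) = (201*sin(66°))^2 / (2*9.81) = 1719 m

1719 m


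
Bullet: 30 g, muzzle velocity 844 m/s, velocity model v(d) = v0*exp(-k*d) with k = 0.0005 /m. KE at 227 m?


v = v0*exp(-k*d) = 844*exp(-0.0005*227) = 753.442 m/s
E = 0.5*m*v^2 = 0.5*0.03*753.442^2 = 8515 J

8515 J


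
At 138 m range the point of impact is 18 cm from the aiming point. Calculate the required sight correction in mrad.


1 mrad subtends 1 cm per 10 m of range, so adj = error_cm / (dist_m / 10) = 18 / (138/10) = 1.304 mrad

1.304 mrad


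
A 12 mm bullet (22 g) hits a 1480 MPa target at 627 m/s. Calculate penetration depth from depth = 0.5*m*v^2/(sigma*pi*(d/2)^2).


A = pi*(d/2)^2 = pi*(12/2)^2 = 113.097 mm^2
E = 0.5*m*v^2 = 0.5*0.022*627^2 = 4324.42 J
depth = E/(sigma*A) = 4324.42 J / (1480 MPa * 113.097 mm^2) = 4324.42/(1480 * 113.097) m = 0.0258353 m ≈ 25.84 mm

25.84 mm


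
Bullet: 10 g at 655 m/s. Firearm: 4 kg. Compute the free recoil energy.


v_r = m_p*v_p/m_gun = 0.01*655/4 = 1.6375 m/s, E_r = 0.5*m_gun*v_r^2 = 0.5*4*1.6375^2 = 5.363 J

5.363 J


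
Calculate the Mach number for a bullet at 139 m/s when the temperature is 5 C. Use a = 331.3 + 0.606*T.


a = 331.3 + 0.606*(5) = 334.33 m/s
M = v/a = 139/334.33 = 0.4158

0.4158


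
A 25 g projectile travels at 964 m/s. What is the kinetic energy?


E = 0.5*m*v^2 = 0.5*0.025*964^2 = 11616 J

11616 J


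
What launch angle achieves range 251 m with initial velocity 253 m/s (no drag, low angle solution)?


sin(2*theta) = R*g/v0^2 = 251*9.81/253^2 = 0.0384682, theta = arcsin(0.0384682)/2 = 1.102°

1.102 degrees


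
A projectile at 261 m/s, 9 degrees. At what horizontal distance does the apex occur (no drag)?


R = v0^2*sin(2*theta)/g = 261^2*sin(2*9°)/9.81 = 2145.83 m
apex_dist = R/2 = 2145.83/2 = 1073 m

1073 m


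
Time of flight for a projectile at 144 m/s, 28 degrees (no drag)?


T = 2*v0*sin(theta)/g = 2*144*sin(28°)/9.81 = 13.78 s

13.78 s


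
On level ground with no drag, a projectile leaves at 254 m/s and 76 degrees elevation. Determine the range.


R = v0^2 * sin(2*theta) / g = 254^2 * sin(2*76°) / 9.81 = 3088 m

3088 m


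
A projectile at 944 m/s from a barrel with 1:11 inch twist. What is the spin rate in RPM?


twist_m = 11*0.0254 = 0.2794 m
spin = v/twist = 944/0.2794 = 3378.669 rev/s
RPM = spin*60 = 3378.669*60 ≈ 202720 RPM

202720 RPM


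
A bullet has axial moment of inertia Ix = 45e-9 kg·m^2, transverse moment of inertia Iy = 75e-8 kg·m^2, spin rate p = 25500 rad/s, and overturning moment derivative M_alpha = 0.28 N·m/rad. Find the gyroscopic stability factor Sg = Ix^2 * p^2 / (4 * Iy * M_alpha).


Sg = Ix^2 * p^2 / (4 * Iy * M_alpha) = (45e-9)^2 * 25500^2 / (4 * 75e-8 * 0.28) = 1.568

1.568


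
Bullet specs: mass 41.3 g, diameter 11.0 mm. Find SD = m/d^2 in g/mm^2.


SD = m/d^2 = 41.3/11.0^2 = 0.3413 g/mm^2

0.3413 g/mm^2


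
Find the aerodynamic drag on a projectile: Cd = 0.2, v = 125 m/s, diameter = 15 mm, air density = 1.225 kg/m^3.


A = pi*(d/2)^2 = pi*(15/2000)^2 = 1.76715e-04 m^2
Fd = 0.5*Cd*rho*A*v^2 = 0.5*0.2*1.225*1.76715e-04*125^2 = 0.3382 N

0.3382 N


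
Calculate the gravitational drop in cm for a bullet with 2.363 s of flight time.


drop = 0.5*g*t^2 = 0.5*9.81*2.363^2 = 27.3884 m ≈ 2739 cm

2739 cm


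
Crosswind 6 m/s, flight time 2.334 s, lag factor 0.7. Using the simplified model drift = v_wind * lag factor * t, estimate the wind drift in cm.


drift = v_wind * lag * t = 6 * 0.7 * 2.334 = 9.8028 m ≈ 980.3 cm

980.3 cm


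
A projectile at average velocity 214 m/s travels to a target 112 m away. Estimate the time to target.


t = d/v = 112/214 = 0.5234 s

0.5234 s


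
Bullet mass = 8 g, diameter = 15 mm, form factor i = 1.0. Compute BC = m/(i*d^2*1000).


BC = m/(i*d^2*1000) = 8/(1.0 * 15^2 * 1000) = 3.556e-05

3.556e-05


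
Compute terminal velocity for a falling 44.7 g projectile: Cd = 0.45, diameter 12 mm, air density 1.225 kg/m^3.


A = pi*(d/2)^2 = pi*(12/2000)^2 = 1.13097e-04 m^2
vt = sqrt(2mg/(Cd*rho*A)) = sqrt(2*0.0447*9.81/(0.45 * 1.225 * 1.13097e-04)) = 118.6 m/s

118.6 m/s


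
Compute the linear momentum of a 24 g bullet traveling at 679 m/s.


p = m*v = 0.024*679 = 16.3 kg·m/s

16.3 kg·m/s


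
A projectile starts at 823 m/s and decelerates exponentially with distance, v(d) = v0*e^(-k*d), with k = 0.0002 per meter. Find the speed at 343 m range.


v = v0*exp(-k*d) = 823*exp(-0.0002*343) = 768.4 m/s

768.4 m/s


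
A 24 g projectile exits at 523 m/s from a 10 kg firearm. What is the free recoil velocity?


v_recoil = m_p * v_p / m_gun = 0.024 * 523 / 10 = 1.255 m/s

1.255 m/s


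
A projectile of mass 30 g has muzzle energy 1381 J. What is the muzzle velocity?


v = sqrt(2*E/m) = sqrt(2*1381/0.03) = 303.4 m/s

303.4 m/s


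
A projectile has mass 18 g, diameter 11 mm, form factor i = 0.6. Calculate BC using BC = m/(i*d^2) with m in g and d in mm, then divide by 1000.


BC = m/(i*d^2*1000) = 18/(0.6 * 11^2 * 1000) = 0.0002479

0.0002479


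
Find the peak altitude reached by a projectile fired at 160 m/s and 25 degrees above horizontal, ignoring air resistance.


H = (v0*sin(theta))^2 / (2g) = (160*sin(25°))^2 / (2*9.81) = 233 m

233 m


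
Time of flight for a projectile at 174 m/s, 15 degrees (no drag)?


T = 2*v0*sin(theta)/g = 2*174*sin(15°)/9.81 = 9.181 s

9.181 s


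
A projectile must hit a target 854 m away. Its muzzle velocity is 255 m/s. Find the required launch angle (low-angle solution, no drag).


sin(2*theta) = R*g/v0^2 = 854*9.81/255^2 = 0.128839, theta = arcsin(0.128839)/2 = 3.701°

3.701 degrees


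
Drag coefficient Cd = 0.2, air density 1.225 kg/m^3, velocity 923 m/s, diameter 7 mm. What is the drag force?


A = pi*(d/2)^2 = pi*(7/2000)^2 = 3.84845e-05 m^2
Fd = 0.5*Cd*rho*A*v^2 = 0.5*0.2*1.225*3.84845e-05*923^2 = 4.016 N

4.016 N


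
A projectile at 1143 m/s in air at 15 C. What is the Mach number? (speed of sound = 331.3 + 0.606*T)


a = 331.3 + 0.606*(15) = 340.39 m/s
M = v/a = 1143/340.39 = 3.358

3.358


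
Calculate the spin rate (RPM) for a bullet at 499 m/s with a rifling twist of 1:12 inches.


twist_m = 12*0.0254 = 0.3048 m
spin = v/twist = 499/0.3048 = 1637.139 rev/s
RPM = spin*60 = 1637.139*60 ≈ 98228 RPM

98228 RPM


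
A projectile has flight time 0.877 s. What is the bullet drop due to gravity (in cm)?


drop = 0.5*g*t^2 = 0.5*9.81*0.877^2 = 3.77258 m ≈ 377.3 cm

377.3 cm


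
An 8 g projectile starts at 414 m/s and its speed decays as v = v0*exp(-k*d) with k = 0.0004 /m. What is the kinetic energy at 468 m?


v = v0*exp(-k*d) = 414*exp(-0.0004*468) = 343.321 m/s
E = 0.5*m*v^2 = 0.5*0.008*343.321^2 = 471.5 J

471.5 J


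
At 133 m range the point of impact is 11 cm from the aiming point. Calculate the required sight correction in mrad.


1 mrad subtends 1 cm per 10 m of range, so adj = error_cm / (dist_m / 10) = 11 / (133/10) = 0.8271 mrad

0.8271 mrad


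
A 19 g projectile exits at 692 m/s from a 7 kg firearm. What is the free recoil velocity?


v_recoil = m_p * v_p / m_gun = 0.019 * 692 / 7 = 1.878 m/s

1.878 m/s


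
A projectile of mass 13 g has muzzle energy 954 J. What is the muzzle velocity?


v = sqrt(2*E/m) = sqrt(2*954/0.013) = 383.1 m/s

383.1 m/s


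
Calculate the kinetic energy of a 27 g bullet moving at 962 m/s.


E = 0.5*m*v^2 = 0.5*0.027*962^2 = 12493 J

12493 J


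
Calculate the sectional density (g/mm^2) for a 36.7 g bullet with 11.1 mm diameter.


SD = m/d^2 = 36.7/11.1^2 = 0.2979 g/mm^2

0.2979 g/mm^2


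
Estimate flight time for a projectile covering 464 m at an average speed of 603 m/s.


t = d/v = 464/603 = 0.7695 s

0.7695 s


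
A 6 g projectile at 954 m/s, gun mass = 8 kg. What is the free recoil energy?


v_r = m_p*v_p/m_gun = 0.006*954/8 = 0.7155 m/s, E_r = 0.5*m_gun*v_r^2 = 0.5*8*0.7155^2 = 2.048 J

2.048 J


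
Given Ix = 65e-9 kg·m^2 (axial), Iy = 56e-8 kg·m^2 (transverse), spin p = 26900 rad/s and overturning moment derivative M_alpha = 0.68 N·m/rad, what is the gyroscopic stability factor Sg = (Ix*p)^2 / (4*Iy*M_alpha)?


Sg = Ix^2 * p^2 / (4 * Iy * M_alpha) = (65e-9)^2 * 26900^2 / (4 * 56e-8 * 0.68) = 2.007

2.007


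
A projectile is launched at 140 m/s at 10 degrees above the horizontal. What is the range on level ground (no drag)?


R = v0^2 * sin(2*theta) / g = 140^2 * sin(2*10°) / 9.81 = 683.3 m

683.3 m


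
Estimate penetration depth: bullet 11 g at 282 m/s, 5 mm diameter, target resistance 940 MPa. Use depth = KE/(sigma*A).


A = pi*(d/2)^2 = pi*(5/2)^2 = 19.635 mm^2
E = 0.5*m*v^2 = 0.5*0.011*282^2 = 437.382 J
depth = E/(sigma*A) = 437.382 J / (940 MPa * 19.635 mm^2) = 437.382/(940 * 19.635) m = 0.0236975 m ≈ 23.7 mm

23.7 mm


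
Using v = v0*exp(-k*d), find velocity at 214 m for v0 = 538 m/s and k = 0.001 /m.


v = v0*exp(-k*d) = 538*exp(-0.001*214) = 434.4 m/s

434.4 m/s


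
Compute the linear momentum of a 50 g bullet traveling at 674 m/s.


p = m*v = 0.05*674 = 33.7 kg·m/s

33.7 kg·m/s


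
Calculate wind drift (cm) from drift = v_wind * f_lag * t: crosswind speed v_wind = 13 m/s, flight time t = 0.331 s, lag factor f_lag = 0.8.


drift = v_wind * lag * t = 13 * 0.8 * 0.331 = 3.4424 m ≈ 344.2 cm

344.2 cm


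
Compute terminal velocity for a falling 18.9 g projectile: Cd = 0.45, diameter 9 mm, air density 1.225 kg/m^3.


A = pi*(d/2)^2 = pi*(9/2000)^2 = 6.36173e-05 m^2
vt = sqrt(2mg/(Cd*rho*A)) = sqrt(2*0.0189*9.81/(0.45 * 1.225 * 6.36173e-05)) = 102.8 m/s

102.8 m/s


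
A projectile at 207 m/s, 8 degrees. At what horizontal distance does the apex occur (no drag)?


R = v0^2*sin(2*theta)/g = 207^2*sin(2*8°)/9.81 = 1203.95 m
apex_dist = R/2 = 1203.95/2 = 602 m

602 m


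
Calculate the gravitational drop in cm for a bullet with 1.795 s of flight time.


drop = 0.5*g*t^2 = 0.5*9.81*1.795^2 = 15.804 m ≈ 1580 cm

1580 cm


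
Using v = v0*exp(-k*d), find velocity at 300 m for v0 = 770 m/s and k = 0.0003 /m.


v = v0*exp(-k*d) = 770*exp(-0.0003*300) = 703.7 m/s

703.7 m/s


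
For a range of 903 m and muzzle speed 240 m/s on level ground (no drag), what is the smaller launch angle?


sin(2*theta) = R*g/v0^2 = 903*9.81/240^2 = 0.153792, theta = arcsin(0.153792)/2 = 4.423°

4.423 degrees


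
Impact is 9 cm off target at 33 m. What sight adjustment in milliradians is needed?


1 mrad subtends 1 cm per 10 m of range, so adj = error_cm / (dist_m / 10) = 9 / (33/10) = 2.727 mrad

2.727 mrad


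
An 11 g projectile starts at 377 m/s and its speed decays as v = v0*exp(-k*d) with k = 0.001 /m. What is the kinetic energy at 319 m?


v = v0*exp(-k*d) = 377*exp(-0.001*319) = 274.032 m/s
E = 0.5*m*v^2 = 0.5*0.011*274.032^2 = 413 J

413 J


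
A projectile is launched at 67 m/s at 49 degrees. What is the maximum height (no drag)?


H = (v0*sin(theta))^2 / (2g) = (67*sin(49°))^2 / (2*9.81) = 130.3 m

130.3 m


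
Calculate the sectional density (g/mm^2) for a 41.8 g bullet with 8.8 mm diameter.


SD = m/d^2 = 41.8/8.8^2 = 0.5398 g/mm^2

0.5398 g/mm^2


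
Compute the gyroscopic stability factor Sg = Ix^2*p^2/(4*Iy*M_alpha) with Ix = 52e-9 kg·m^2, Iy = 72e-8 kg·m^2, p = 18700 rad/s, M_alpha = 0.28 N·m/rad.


Sg = Ix^2 * p^2 / (4 * Iy * M_alpha) = (52e-9)^2 * 18700^2 / (4 * 72e-8 * 0.28) = 1.173

1.173


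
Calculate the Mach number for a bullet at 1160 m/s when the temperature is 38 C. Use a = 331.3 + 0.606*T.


a = 331.3 + 0.606*(38) = 354.328 m/s
M = v/a = 1160/354.328 = 3.274

3.274


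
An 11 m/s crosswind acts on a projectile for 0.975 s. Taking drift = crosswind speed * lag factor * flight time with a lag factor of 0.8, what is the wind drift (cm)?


drift = v_wind * lag * t = 11 * 0.8 * 0.975 = 8.58 m ≈ 858 cm

858 cm


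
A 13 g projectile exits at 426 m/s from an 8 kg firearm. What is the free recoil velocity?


v_recoil = m_p * v_p / m_gun = 0.013 * 426 / 8 = 0.6922 m/s

0.6922 m/s


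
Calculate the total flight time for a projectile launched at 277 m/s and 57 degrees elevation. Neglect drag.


T = 2*v0*sin(theta)/g = 2*277*sin(57°)/9.81 = 47.36 s

47.36 s


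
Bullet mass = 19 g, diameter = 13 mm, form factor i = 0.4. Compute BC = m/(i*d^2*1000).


BC = m/(i*d^2*1000) = 19/(0.4 * 13^2 * 1000) = 0.0002811

0.0002811


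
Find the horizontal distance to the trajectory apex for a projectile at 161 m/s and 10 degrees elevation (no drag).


R = v0^2*sin(2*theta)/g = 161^2*sin(2*10°)/9.81 = 903.721 m
apex_dist = R/2 = 903.721/2 = 451.9 m

451.9 m


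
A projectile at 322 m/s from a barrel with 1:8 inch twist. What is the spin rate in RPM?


twist_m = 8*0.0254 = 0.2032 m
spin = v/twist = 322/0.2032 = 1584.646 rev/s
RPM = spin*60 = 1584.646*60 ≈ 95079 RPM

95079 RPM


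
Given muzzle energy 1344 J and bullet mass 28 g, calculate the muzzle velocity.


v = sqrt(2*E/m) = sqrt(2*1344/0.028) = 309.8 m/s

309.8 m/s


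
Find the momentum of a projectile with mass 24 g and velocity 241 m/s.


p = m*v = 0.024*241 = 5.784 kg·m/s

5.784 kg·m/s


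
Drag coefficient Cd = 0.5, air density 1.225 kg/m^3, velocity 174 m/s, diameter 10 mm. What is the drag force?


A = pi*(d/2)^2 = pi*(10/2000)^2 = 7.85398e-05 m^2
Fd = 0.5*Cd*rho*A*v^2 = 0.5*0.5*1.225*7.85398e-05*174^2 = 0.7282 N

0.7282 N


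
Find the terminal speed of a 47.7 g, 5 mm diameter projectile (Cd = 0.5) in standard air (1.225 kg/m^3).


A = pi*(d/2)^2 = pi*(5/2000)^2 = 1.96350e-05 m^2
vt = sqrt(2mg/(Cd*rho*A)) = sqrt(2*0.0477*9.81/(0.5 * 1.225 * 1.96350e-05)) = 279 m/s

279 m/s


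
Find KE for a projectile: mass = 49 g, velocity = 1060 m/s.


E = 0.5*m*v^2 = 0.5*0.049*1060^2 = 27528 J

27528 J


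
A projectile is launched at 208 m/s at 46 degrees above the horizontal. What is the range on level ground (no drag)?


R = v0^2 * sin(2*theta) / g = 208^2 * sin(2*46°) / 9.81 = 4408 m

4408 m


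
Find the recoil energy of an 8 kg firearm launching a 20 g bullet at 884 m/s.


v_r = m_p*v_p/m_gun = 0.02*884/8 = 2.21 m/s, E_r = 0.5*m_gun*v_r^2 = 0.5*8*2.21^2 = 19.54 J

19.54 J


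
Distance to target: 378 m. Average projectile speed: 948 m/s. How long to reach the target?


t = d/v = 378/948 = 0.3987 s

0.3987 s


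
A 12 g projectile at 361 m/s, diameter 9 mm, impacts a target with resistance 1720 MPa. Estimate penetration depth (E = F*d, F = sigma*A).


A = pi*(d/2)^2 = pi*(9/2)^2 = 63.6173 mm^2
E = 0.5*m*v^2 = 0.5*0.012*361^2 = 781.926 J
depth = E/(sigma*A) = 781.926 J / (1720 MPa * 63.6173 mm^2) = 781.926/(1720 * 63.6173) m = 0.00714599 m ≈ 7.146 mm

7.146 mm


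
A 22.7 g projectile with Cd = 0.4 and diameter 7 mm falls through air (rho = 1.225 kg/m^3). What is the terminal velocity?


A = pi*(d/2)^2 = pi*(7/2000)^2 = 3.84845e-05 m^2
vt = sqrt(2mg/(Cd*rho*A)) = sqrt(2*0.0227*9.81/(0.4 * 1.225 * 3.84845e-05)) = 153.7 m/s

153.7 m/s


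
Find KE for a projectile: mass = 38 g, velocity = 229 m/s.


E = 0.5*m*v^2 = 0.5*0.038*229^2 = 996.4 J

996.4 J


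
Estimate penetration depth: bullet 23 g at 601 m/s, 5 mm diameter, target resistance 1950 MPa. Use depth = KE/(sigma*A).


A = pi*(d/2)^2 = pi*(5/2)^2 = 19.635 mm^2
E = 0.5*m*v^2 = 0.5*0.023*601^2 = 4153.81 J
depth = E/(sigma*A) = 4153.81 J / (1950 MPa * 19.635 mm^2) = 4153.81/(1950 * 19.635) m = 0.108488 m ≈ 108.5 mm

108.5 mm


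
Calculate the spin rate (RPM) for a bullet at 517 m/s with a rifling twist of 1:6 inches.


twist_m = 6*0.0254 = 0.1524 m
spin = v/twist = 517/0.1524 = 3392.388 rev/s
RPM = spin*60 = 3392.388*60 ≈ 203543 RPM

203543 RPM


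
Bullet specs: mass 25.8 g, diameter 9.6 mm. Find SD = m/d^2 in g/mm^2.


SD = m/d^2 = 25.8/9.6^2 = 0.2799 g/mm^2

0.2799 g/mm^2


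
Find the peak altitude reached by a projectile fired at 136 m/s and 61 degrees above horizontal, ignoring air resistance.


H = (v0*sin(theta))^2 / (2g) = (136*sin(61°))^2 / (2*9.81) = 721.1 m

721.1 m


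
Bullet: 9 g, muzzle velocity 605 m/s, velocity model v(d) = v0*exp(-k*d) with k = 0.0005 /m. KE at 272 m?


v = v0*exp(-k*d) = 605*exp(-0.0005*272) = 528.07 m/s
E = 0.5*m*v^2 = 0.5*0.009*528.07^2 = 1255 J

1255 J


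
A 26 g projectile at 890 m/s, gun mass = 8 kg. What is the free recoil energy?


v_r = m_p*v_p/m_gun = 0.026*890/8 = 2.8925 m/s, E_r = 0.5*m_gun*v_r^2 = 0.5*8*2.8925^2 = 33.47 J

33.47 J


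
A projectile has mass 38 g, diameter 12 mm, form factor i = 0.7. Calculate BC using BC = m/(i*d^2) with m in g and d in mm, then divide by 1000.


BC = m/(i*d^2*1000) = 38/(0.7 * 12^2 * 1000) = 0.000377

0.000377


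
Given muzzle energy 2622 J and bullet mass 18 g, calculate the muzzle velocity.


v = sqrt(2*E/m) = sqrt(2*2622/0.018) = 539.8 m/s

539.8 m/s


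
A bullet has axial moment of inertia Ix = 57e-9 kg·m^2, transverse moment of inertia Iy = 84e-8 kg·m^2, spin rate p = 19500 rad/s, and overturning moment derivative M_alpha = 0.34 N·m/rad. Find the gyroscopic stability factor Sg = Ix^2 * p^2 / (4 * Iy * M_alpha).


Sg = Ix^2 * p^2 / (4 * Iy * M_alpha) = (57e-9)^2 * 19500^2 / (4 * 84e-8 * 0.34) = 1.081

1.081


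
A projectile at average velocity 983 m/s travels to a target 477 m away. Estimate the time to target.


t = d/v = 477/983 = 0.4852 s

0.4852 s


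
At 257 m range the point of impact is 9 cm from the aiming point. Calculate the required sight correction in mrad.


1 mrad subtends 1 cm per 10 m of range, so adj = error_cm / (dist_m / 10) = 9 / (257/10) = 0.3502 mrad

0.3502 mrad


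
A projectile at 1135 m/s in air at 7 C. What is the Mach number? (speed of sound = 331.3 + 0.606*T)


a = 331.3 + 0.606*(7) = 335.542 m/s
M = v/a = 1135/335.542 = 3.383

3.383


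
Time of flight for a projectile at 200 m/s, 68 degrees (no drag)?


T = 2*v0*sin(theta)/g = 2*200*sin(68°)/9.81 = 37.81 s

37.81 s


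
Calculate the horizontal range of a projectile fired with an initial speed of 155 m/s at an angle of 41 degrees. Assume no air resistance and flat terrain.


R = v0^2 * sin(2*theta) / g = 155^2 * sin(2*41°) / 9.81 = 2425 m

2425 m


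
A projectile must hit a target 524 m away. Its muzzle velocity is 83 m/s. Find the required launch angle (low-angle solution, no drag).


sin(2*theta) = R*g/v0^2 = 524*9.81/83^2 = 0.746181, theta = arcsin(0.746181)/2 = 24.13°

24.13 degrees


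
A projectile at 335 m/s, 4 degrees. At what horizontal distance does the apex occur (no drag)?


R = v0^2*sin(2*theta)/g = 335^2*sin(2*4°)/9.81 = 1592.12 m
apex_dist = R/2 = 1592.12/2 = 796.1 m

796.1 m


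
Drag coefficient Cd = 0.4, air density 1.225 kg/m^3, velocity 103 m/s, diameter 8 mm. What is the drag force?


A = pi*(d/2)^2 = pi*(8/2000)^2 = 5.02655e-05 m^2
Fd = 0.5*Cd*rho*A*v^2 = 0.5*0.4*1.225*5.02655e-05*103^2 = 0.1307 N

0.1307 N


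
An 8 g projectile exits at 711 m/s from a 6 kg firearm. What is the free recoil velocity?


v_recoil = m_p * v_p / m_gun = 0.008 * 711 / 6 = 0.948 m/s

0.948 m/s


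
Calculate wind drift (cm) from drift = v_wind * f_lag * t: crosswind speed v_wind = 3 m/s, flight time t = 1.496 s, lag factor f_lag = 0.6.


drift = v_wind * lag * t = 3 * 0.6 * 1.496 = 2.6928 m ≈ 269.3 cm

269.3 cm


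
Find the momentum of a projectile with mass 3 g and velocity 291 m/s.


p = m*v = 0.003*291 = 0.873 kg·m/s

0.873 kg·m/s


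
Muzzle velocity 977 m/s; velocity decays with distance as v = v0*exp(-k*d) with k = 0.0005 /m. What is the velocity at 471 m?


v = v0*exp(-k*d) = 977*exp(-0.0005*471) = 772 m/s

772 m/s


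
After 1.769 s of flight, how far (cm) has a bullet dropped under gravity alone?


drop = 0.5*g*t^2 = 0.5*9.81*1.769^2 = 15.3495 m ≈ 1535 cm

1535 cm


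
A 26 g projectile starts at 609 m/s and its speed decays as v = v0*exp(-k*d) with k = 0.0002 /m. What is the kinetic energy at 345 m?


v = v0*exp(-k*d) = 609*exp(-0.0002*345) = 568.396 m/s
E = 0.5*m*v^2 = 0.5*0.026*568.396^2 = 4200 J

4200 J


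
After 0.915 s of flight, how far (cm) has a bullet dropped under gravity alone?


drop = 0.5*g*t^2 = 0.5*9.81*0.915^2 = 4.10659 m ≈ 410.7 cm

410.7 cm


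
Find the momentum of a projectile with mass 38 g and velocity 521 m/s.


p = m*v = 0.038*521 = 19.8 kg·m/s

19.8 kg·m/s


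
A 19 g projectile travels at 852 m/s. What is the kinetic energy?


E = 0.5*m*v^2 = 0.5*0.019*852^2 = 6896 J

6896 J


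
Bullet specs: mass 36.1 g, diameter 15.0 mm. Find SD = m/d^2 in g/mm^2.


SD = m/d^2 = 36.1/15.0^2 = 0.1604 g/mm^2

0.1604 g/mm^2


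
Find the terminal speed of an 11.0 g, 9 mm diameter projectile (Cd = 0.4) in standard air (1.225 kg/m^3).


A = pi*(d/2)^2 = pi*(9/2000)^2 = 6.36173e-05 m^2
vt = sqrt(2mg/(Cd*rho*A)) = sqrt(2*0.011*9.81/(0.4 * 1.225 * 6.36173e-05)) = 83.21 m/s

83.21 m/s


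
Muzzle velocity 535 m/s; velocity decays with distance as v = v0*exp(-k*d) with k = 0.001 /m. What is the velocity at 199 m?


v = v0*exp(-k*d) = 535*exp(-0.001*199) = 438.5 m/s

438.5 m/s


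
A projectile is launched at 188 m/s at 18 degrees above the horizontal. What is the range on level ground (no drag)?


R = v0^2 * sin(2*theta) / g = 188^2 * sin(2*18°) / 9.81 = 2118 m

2118 m


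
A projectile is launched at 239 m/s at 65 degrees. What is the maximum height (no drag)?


H = (v0*sin(theta))^2 / (2g) = (239*sin(65°))^2 / (2*9.81) = 2391 m

2391 m


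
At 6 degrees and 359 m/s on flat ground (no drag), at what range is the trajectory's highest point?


R = v0^2*sin(2*theta)/g = 359^2*sin(2*6°)/9.81 = 2731.48 m
apex_dist = R/2 = 2731.48/2 = 1366 m

1366 m


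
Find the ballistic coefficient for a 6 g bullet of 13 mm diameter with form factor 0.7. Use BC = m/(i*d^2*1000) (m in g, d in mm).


BC = m/(i*d^2*1000) = 6/(0.7 * 13^2 * 1000) = 5.072e-05

5.072e-05


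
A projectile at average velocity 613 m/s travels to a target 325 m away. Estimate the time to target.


t = d/v = 325/613 = 0.5302 s

0.5302 s


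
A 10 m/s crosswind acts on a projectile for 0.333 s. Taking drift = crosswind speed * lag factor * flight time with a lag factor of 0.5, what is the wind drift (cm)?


drift = v_wind * lag * t = 10 * 0.5 * 0.333 = 1.665 m ≈ 166.5 cm

166.5 cm


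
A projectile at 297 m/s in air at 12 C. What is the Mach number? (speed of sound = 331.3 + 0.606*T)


a = 331.3 + 0.606*(12) = 338.572 m/s
M = v/a = 297/338.572 = 0.8772

0.8772


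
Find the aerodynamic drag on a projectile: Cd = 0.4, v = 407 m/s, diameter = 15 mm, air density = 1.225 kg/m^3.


A = pi*(d/2)^2 = pi*(15/2000)^2 = 1.76715e-04 m^2
Fd = 0.5*Cd*rho*A*v^2 = 0.5*0.4*1.225*1.76715e-04*407^2 = 7.172 N

7.172 N


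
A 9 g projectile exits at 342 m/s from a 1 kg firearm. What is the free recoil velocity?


v_recoil = m_p * v_p / m_gun = 0.009 * 342 / 1 = 3.078 m/s

3.078 m/s


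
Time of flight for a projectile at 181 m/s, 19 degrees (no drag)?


T = 2*v0*sin(theta)/g = 2*181*sin(19°)/9.81 = 12.01 s

12.01 s


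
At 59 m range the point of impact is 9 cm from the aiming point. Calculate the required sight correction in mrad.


1 mrad subtends 1 cm per 10 m of range, so adj = error_cm / (dist_m / 10) = 9 / (59/10) = 1.525 mrad

1.525 mrad


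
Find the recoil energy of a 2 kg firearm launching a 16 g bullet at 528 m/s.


v_r = m_p*v_p/m_gun = 0.016*528/2 = 4.224 m/s, E_r = 0.5*m_gun*v_r^2 = 0.5*2*4.224^2 = 17.84 J

17.84 J


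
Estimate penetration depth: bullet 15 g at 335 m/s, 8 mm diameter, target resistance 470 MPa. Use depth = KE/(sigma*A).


A = pi*(d/2)^2 = pi*(8/2)^2 = 50.2655 mm^2
E = 0.5*m*v^2 = 0.5*0.015*335^2 = 841.688 J
depth = E/(sigma*A) = 841.688 J / (470 MPa * 50.2655 mm^2) = 841.688/(470 * 50.2655) m = 0.0356273 m ≈ 35.63 mm

35.63 mm


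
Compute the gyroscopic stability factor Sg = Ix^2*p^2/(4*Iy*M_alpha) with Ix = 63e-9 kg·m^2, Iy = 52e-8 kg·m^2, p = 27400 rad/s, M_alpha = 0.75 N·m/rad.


Sg = Ix^2 * p^2 / (4 * Iy * M_alpha) = (63e-9)^2 * 27400^2 / (4 * 52e-8 * 0.75) = 1.91

1.91


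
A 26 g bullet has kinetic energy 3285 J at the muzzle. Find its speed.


v = sqrt(2*E/m) = sqrt(2*3285/0.026) = 502.7 m/s

502.7 m/s


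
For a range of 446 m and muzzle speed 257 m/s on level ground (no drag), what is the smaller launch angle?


sin(2*theta) = R*g/v0^2 = 446*9.81/257^2 = 0.0662426, theta = arcsin(0.0662426)/2 = 1.899°

1.899 degrees


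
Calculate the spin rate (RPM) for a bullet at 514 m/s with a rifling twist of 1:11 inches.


twist_m = 11*0.0254 = 0.2794 m
spin = v/twist = 514/0.2794 = 1839.656 rev/s
RPM = spin*60 = 1839.656*60 ≈ 110379 RPM

110379 RPM


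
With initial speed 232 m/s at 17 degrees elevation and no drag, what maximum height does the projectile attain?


H = (v0*sin(theta))^2 / (2g) = (232*sin(17°))^2 / (2*9.81) = 234.5 m

234.5 m


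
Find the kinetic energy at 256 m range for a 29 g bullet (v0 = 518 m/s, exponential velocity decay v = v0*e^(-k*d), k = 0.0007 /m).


v = v0*exp(-k*d) = 518*exp(-0.0007*256) = 433.016 m/s
E = 0.5*m*v^2 = 0.5*0.029*433.016^2 = 2719 J

2719 J


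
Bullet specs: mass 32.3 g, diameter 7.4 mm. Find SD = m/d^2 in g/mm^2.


SD = m/d^2 = 32.3/7.4^2 = 0.5898 g/mm^2

0.5898 g/mm^2


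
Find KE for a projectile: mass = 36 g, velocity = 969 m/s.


E = 0.5*m*v^2 = 0.5*0.036*969^2 = 16901 J

16901 J


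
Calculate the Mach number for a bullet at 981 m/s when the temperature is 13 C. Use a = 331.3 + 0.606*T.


a = 331.3 + 0.606*(13) = 339.178 m/s
M = v/a = 981/339.178 = 2.892

2.892


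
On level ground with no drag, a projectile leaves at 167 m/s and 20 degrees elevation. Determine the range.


R = v0^2 * sin(2*theta) / g = 167^2 * sin(2*20°) / 9.81 = 1827 m

1827 m


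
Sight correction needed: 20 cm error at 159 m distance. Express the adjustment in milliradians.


1 mrad subtends 1 cm per 10 m of range, so adj = error_cm / (dist_m / 10) = 20 / (159/10) = 1.258 mrad

1.258 mrad


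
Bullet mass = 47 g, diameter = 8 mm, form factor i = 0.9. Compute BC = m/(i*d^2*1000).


BC = m/(i*d^2*1000) = 47/(0.9 * 8^2 * 1000) = 0.000816

0.000816


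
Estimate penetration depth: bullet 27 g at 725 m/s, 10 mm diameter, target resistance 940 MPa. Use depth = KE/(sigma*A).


A = pi*(d/2)^2 = pi*(10/2)^2 = 78.5398 mm^2
E = 0.5*m*v^2 = 0.5*0.027*725^2 = 7095.94 J
depth = E/(sigma*A) = 7095.94 J / (940 MPa * 78.5398 mm^2) = 7095.94/(940 * 78.5398) m = 0.0961152 m ≈ 96.12 mm

96.12 mm


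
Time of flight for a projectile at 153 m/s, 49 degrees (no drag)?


T = 2*v0*sin(theta)/g = 2*153*sin(49°)/9.81 = 23.54 s

23.54 s


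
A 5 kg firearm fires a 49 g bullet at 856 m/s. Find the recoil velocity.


v_recoil = m_p * v_p / m_gun = 0.049 * 856 / 5 = 8.389 m/s

8.389 m/s


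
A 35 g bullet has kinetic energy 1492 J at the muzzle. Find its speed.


v = sqrt(2*E/m) = sqrt(2*1492/0.035) = 292 m/s

292 m/s


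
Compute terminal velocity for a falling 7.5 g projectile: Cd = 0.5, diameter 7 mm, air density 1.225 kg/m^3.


A = pi*(d/2)^2 = pi*(7/2000)^2 = 3.84845e-05 m^2
vt = sqrt(2mg/(Cd*rho*A)) = sqrt(2*0.0075*9.81/(0.5 * 1.225 * 3.84845e-05)) = 79.01 m/s

79.01 m/s


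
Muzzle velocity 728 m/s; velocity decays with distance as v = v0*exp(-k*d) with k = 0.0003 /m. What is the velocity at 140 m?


v = v0*exp(-k*d) = 728*exp(-0.0003*140) = 698.1 m/s

698.1 m/s


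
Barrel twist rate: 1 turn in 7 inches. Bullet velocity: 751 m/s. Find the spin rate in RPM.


twist_m = 7*0.0254 = 0.1778 m
spin = v/twist = 751/0.1778 = 4223.847 rev/s
RPM = spin*60 = 4223.847*60 ≈ 253431 RPM

253431 RPM


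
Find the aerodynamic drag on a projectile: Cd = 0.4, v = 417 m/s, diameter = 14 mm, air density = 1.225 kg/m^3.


A = pi*(d/2)^2 = pi*(14/2000)^2 = 1.53938e-04 m^2
Fd = 0.5*Cd*rho*A*v^2 = 0.5*0.4*1.225*1.53938e-04*417^2 = 6.558 N

6.558 N


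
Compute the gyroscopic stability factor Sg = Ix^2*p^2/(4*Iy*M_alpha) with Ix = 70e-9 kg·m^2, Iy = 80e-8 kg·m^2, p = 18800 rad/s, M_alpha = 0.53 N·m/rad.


Sg = Ix^2 * p^2 / (4 * Iy * M_alpha) = (70e-9)^2 * 18800^2 / (4 * 80e-8 * 0.53) = 1.021

1.021


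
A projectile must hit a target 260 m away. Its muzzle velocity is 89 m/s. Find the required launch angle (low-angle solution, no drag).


sin(2*theta) = R*g/v0^2 = 260*9.81/89^2 = 0.322005, theta = arcsin(0.322005)/2 = 9.392°

9.392 degrees


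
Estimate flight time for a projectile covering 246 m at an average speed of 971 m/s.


t = d/v = 246/971 = 0.2533 s

0.2533 s


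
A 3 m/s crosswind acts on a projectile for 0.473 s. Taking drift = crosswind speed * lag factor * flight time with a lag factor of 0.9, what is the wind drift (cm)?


drift = v_wind * lag * t = 3 * 0.9 * 0.473 = 1.2771 m ≈ 127.7 cm

127.7 cm


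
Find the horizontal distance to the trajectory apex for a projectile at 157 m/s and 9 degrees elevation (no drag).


R = v0^2*sin(2*theta)/g = 157^2*sin(2*9°)/9.81 = 776.449 m
apex_dist = R/2 = 776.449/2 = 388.2 m

388.2 m


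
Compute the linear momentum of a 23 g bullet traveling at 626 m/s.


p = m*v = 0.023*626 = 14.4 kg·m/s

14.4 kg·m/s


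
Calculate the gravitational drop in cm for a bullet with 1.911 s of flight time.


drop = 0.5*g*t^2 = 0.5*9.81*1.911^2 = 17.9127 m ≈ 1791 cm

1791 cm


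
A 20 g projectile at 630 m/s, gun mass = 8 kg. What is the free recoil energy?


v_r = m_p*v_p/m_gun = 0.02*630/8 = 1.575 m/s, E_r = 0.5*m_gun*v_r^2 = 0.5*8*1.575^2 = 9.922 J

9.922 J


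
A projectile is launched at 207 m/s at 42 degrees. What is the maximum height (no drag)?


H = (v0*sin(theta))^2 / (2g) = (207*sin(42°))^2 / (2*9.81) = 977.8 m

977.8 m


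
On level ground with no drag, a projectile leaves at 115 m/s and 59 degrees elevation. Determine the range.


R = v0^2 * sin(2*theta) / g = 115^2 * sin(2*59°) / 9.81 = 1190 m

1190 m


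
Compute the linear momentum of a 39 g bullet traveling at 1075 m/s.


p = m*v = 0.039*1075 = 41.92 kg·m/s

41.92 kg·m/s


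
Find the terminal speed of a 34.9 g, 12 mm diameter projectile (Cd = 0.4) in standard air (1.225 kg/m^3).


A = pi*(d/2)^2 = pi*(12/2000)^2 = 1.13097e-04 m^2
vt = sqrt(2mg/(Cd*rho*A)) = sqrt(2*0.0349*9.81/(0.4 * 1.225 * 1.13097e-04)) = 111.2 m/s

111.2 m/s


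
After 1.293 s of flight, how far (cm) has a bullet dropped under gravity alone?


drop = 0.5*g*t^2 = 0.5*9.81*1.293^2 = 8.20042 m ≈ 820 cm

820 cm


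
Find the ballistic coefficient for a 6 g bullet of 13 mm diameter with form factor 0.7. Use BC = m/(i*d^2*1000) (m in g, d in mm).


BC = m/(i*d^2*1000) = 6/(0.7 * 13^2 * 1000) = 5.072e-05

5.072e-05


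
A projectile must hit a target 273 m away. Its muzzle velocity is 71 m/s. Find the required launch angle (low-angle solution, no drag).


sin(2*theta) = R*g/v0^2 = 273*9.81/71^2 = 0.53127, theta = arcsin(0.53127)/2 = 16.05°

16.05 degrees


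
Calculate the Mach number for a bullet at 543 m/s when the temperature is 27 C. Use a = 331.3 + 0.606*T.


a = 331.3 + 0.606*(27) = 347.662 m/s
M = v/a = 543/347.662 = 1.562

1.562


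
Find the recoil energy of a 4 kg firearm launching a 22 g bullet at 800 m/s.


v_r = m_p*v_p/m_gun = 0.022*800/4 = 4.4 m/s, E_r = 0.5*m_gun*v_r^2 = 0.5*4*4.4^2 = 38.72 J

38.72 J


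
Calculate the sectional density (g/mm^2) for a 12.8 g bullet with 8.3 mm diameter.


SD = m/d^2 = 12.8/8.3^2 = 0.1858 g/mm^2

0.1858 g/mm^2


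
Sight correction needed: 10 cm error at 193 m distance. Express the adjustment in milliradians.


1 mrad subtends 1 cm per 10 m of range, so adj = error_cm / (dist_m / 10) = 10 / (193/10) = 0.5181 mrad

0.5181 mrad


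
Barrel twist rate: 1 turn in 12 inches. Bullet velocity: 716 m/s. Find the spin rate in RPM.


twist_m = 12*0.0254 = 0.3048 m
spin = v/twist = 716/0.3048 = 2349.081 rev/s
RPM = spin*60 = 2349.081*60 ≈ 140945 RPM

140945 RPM


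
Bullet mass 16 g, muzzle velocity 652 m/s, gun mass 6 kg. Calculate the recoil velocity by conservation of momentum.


v_recoil = m_p * v_p / m_gun = 0.016 * 652 / 6 = 1.739 m/s

1.739 m/s


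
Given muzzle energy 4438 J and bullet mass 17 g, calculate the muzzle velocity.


v = sqrt(2*E/m) = sqrt(2*4438/0.017) = 722.6 m/s

722.6 m/s


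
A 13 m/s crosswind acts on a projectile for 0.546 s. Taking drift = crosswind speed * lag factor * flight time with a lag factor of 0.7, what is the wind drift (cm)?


drift = v_wind * lag * t = 13 * 0.7 * 0.546 = 4.9686 m ≈ 496.9 cm

496.9 cm


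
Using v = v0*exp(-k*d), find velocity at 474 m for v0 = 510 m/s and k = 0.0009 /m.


v = v0*exp(-k*d) = 510*exp(-0.0009*474) = 332.9 m/s

332.9 m/s


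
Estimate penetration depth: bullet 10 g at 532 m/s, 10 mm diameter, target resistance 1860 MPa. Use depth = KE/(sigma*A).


A = pi*(d/2)^2 = pi*(10/2)^2 = 78.5398 mm^2
E = 0.5*m*v^2 = 0.5*0.01*532^2 = 1415.12 J
depth = E/(sigma*A) = 1415.12 J / (1860 MPa * 78.5398 mm^2) = 1415.12/(1860 * 78.5398) m = 0.00968703 m ≈ 9.687 mm

9.687 mm


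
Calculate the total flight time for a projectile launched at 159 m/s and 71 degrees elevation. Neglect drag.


T = 2*v0*sin(theta)/g = 2*159*sin(71°)/9.81 = 30.65 s

30.65 s


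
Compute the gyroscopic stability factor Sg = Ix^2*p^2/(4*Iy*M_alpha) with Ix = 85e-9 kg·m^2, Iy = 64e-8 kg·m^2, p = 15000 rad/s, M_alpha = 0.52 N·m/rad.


Sg = Ix^2 * p^2 / (4 * Iy * M_alpha) = (85e-9)^2 * 15000^2 / (4 * 64e-8 * 0.52) = 1.221

1.221


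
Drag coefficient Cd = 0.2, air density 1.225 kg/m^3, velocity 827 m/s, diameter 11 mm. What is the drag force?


A = pi*(d/2)^2 = pi*(11/2000)^2 = 9.50332e-05 m^2
Fd = 0.5*Cd*rho*A*v^2 = 0.5*0.2*1.225*9.50332e-05*827^2 = 7.962 N

7.962 N


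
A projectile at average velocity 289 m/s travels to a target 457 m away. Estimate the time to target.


t = d/v = 457/289 = 1.581 s

1.581 s


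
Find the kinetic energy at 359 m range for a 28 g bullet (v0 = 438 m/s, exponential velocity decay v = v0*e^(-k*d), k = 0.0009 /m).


v = v0*exp(-k*d) = 438*exp(-0.0009*359) = 317.069 m/s
E = 0.5*m*v^2 = 0.5*0.028*317.069^2 = 1407 J

1407 J


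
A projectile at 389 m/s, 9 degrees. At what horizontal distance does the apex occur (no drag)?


R = v0^2*sin(2*theta)/g = 389^2*sin(2*9°)/9.81 = 4766.64 m
apex_dist = R/2 = 4766.64/2 = 2383 m

2383 m


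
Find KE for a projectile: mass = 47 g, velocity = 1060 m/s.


E = 0.5*m*v^2 = 0.5*0.047*1060^2 = 26405 J

26405 J


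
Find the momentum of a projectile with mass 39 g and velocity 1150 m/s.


p = m*v = 0.039*1150 = 44.85 kg·m/s

44.85 kg·m/s


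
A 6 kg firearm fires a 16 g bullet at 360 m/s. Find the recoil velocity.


v_recoil = m_p * v_p / m_gun = 0.016 * 360 / 6 = 0.96 m/s

0.96 m/s


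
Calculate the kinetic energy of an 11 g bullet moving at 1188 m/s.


E = 0.5*m*v^2 = 0.5*0.011*1188^2 = 7762 J

7762 J


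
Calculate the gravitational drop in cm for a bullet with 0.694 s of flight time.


drop = 0.5*g*t^2 = 0.5*9.81*0.694^2 = 2.36242 m ≈ 236.2 cm

236.2 cm


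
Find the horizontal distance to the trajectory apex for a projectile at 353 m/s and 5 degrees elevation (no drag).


R = v0^2*sin(2*theta)/g = 353^2*sin(2*5°)/9.81 = 2205.72 m
apex_dist = R/2 = 2205.72/2 = 1103 m

1103 m


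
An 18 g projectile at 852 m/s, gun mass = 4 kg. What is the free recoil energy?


v_r = m_p*v_p/m_gun = 0.018*852/4 = 3.834 m/s, E_r = 0.5*m_gun*v_r^2 = 0.5*4*3.834^2 = 29.4 J

29.4 J


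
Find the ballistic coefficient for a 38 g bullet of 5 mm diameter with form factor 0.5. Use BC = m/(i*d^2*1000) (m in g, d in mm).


BC = m/(i*d^2*1000) = 38/(0.5 * 5^2 * 1000) = 0.00304

0.00304


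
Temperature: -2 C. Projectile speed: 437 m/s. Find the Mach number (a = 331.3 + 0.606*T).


a = 331.3 + 0.606*(-2) = 330.088 m/s
M = v/a = 437/330.088 = 1.324

1.324


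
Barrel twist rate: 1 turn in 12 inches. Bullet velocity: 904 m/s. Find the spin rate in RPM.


twist_m = 12*0.0254 = 0.3048 m
spin = v/twist = 904/0.3048 = 2965.879 rev/s
RPM = spin*60 = 2965.879*60 ≈ 177953 RPM

177953 RPM


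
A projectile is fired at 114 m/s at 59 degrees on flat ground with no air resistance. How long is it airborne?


T = 2*v0*sin(theta)/g = 2*114*sin(59°)/9.81 = 19.92 s

19.92 s


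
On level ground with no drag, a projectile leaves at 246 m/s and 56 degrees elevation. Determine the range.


R = v0^2 * sin(2*theta) / g = 246^2 * sin(2*56°) / 9.81 = 5720 m

5720 m


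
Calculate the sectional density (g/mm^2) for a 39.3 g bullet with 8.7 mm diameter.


SD = m/d^2 = 39.3/8.7^2 = 0.5192 g/mm^2

0.5192 g/mm^2


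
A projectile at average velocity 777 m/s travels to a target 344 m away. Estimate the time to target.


t = d/v = 344/777 = 0.4427 s

0.4427 s


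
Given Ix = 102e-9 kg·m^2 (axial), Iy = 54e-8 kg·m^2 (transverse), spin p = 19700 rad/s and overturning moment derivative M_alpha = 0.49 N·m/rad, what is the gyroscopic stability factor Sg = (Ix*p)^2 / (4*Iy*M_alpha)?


Sg = Ix^2 * p^2 / (4 * Iy * M_alpha) = (102e-9)^2 * 19700^2 / (4 * 54e-8 * 0.49) = 3.815

3.815


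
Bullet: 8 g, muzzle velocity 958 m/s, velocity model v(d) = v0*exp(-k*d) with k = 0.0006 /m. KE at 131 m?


v = v0*exp(-k*d) = 958*exp(-0.0006*131) = 885.584 m/s
E = 0.5*m*v^2 = 0.5*0.008*885.584^2 = 3137 J

3137 J


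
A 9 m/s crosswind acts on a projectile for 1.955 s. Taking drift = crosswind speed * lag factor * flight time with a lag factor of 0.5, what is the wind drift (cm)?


drift = v_wind * lag * t = 9 * 0.5 * 1.955 = 8.7975 m ≈ 879.8 cm

879.8 cm


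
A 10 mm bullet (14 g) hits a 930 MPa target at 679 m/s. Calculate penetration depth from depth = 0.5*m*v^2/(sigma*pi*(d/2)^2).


A = pi*(d/2)^2 = pi*(10/2)^2 = 78.5398 mm^2
E = 0.5*m*v^2 = 0.5*0.014*679^2 = 3227.29 J
depth = E/(sigma*A) = 3227.29 J / (930 MPa * 78.5398 mm^2) = 3227.29/(930 * 78.5398) m = 0.044184 m ≈ 44.18 mm

44.18 mm
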